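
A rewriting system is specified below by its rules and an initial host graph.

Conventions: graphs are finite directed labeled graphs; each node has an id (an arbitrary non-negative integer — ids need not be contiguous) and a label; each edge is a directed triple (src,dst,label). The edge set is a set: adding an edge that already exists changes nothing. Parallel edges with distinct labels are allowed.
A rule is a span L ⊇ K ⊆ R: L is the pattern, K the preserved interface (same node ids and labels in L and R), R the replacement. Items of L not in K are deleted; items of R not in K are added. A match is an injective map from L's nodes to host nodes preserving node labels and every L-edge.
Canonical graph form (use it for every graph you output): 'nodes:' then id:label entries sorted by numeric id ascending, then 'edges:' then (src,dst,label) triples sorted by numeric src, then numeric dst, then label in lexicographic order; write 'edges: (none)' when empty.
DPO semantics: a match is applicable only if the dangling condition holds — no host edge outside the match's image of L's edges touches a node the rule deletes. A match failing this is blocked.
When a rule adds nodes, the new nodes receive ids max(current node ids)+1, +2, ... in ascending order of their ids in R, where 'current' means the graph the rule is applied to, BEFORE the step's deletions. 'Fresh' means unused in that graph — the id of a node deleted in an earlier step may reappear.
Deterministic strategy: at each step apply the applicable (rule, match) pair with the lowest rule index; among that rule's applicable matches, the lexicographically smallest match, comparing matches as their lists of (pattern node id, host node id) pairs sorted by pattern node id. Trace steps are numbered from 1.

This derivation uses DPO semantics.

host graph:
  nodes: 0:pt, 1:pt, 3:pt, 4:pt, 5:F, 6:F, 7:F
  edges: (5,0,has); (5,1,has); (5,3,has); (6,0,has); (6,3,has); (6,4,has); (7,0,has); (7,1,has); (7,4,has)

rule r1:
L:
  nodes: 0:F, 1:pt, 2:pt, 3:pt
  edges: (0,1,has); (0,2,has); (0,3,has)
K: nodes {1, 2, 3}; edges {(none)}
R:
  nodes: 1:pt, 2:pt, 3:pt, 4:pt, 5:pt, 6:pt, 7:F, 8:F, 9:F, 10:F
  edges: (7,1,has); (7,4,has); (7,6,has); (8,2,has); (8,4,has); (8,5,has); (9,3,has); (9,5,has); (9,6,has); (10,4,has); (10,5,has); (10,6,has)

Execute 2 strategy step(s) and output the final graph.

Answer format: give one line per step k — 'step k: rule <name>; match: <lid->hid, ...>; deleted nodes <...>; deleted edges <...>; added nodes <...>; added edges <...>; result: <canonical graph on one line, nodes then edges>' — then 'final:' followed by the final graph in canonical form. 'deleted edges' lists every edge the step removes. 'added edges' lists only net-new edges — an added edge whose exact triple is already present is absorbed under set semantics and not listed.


step 1: rule r1; match: 0->5, 1->0, 2->1, 3->3; deleted nodes 5; deleted edges (5,0,has); (5,1,has); (5,3,has); added nodes 8, 9, 10, 11, 12, 13, 14; added edges (11,0,has); (11,8,has); (11,10,has); (12,1,has); (12,8,has); (12,9,has); (13,3,has); (13,9,has); (13,10,has); (14,8,has); (14,9,has); (14,10,has); result: nodes: 0:pt, 1:pt, 3:pt, 4:pt, 6:F, 7:F, 8:pt, 9:pt, 10:pt, 11:F, 12:F, 13:F, 14:F edges: (6,0,has); (6,3,has); (6,4,has); (7,0,has); (7,1,has); (7,4,has); (11,0,has); (11,8,has); (11,10,has); (12,1,has); (12,8,has); (12,9,has); (13,3,has); (13,9,has); (13,10,has); (14,8,has); (14,9,has); (14,10,has)
step 2: rule r1; match: 0->6, 1->0, 2->3, 3->4; deleted nodes 6; deleted edges (6,0,has); (6,3,has); (6,4,has); added nodes 15, 16, 17, 18, 19, 20, 21; added edges (18,0,has); (18,15,has); (18,17,has); (19,3,has); (19,15,has); (19,16,has); (20,4,has); (20,16,has); (20,17,has); (21,15,has); (21,16,has); (21,17,has); result: nodes: 0:pt, 1:pt, 3:pt, 4:pt, 7:F, 8:pt, 9:pt, 10:pt, 11:F, 12:F, 13:F, 14:F, 15:pt, 16:pt, 17:pt, 18:F, 19:F, 20:F, 21:F edges: (7,0,has); (7,1,has); (7,4,has); (11,0,has); (11,8,has); (11,10,has); (12,1,has); (12,8,has); (12,9,has); (13,3,has); (13,9,has); (13,10,has); (14,8,has); (14,9,has); (14,10,has); (18,0,has); (18,15,has); (18,17,has); (19,3,has); (19,15,has); (19,16,has); (20,4,has); (20,16,has); (20,17,has); (21,15,has); (21,16,has); (21,17,has)
final:
nodes: 0:pt, 1:pt, 3:pt, 4:pt, 7:F, 8:pt, 9:pt, 10:pt, 11:F, 12:F, 13:F, 14:F, 15:pt, 16:pt, 17:pt, 18:F, 19:F, 20:F, 21:F
edges: (7,0,has); (7,1,has); (7,4,has); (11,0,has); (11,8,has); (11,10,has); (12,1,has); (12,8,has); (12,9,has); (13,3,has); (13,9,has); (13,10,has); (14,8,has); (14,9,has); (14,10,has); (18,0,has); (18,15,has); (18,17,has); (19,3,has); (19,15,has); (19,16,has); (20,4,has); (20,16,has); (20,17,has); (21,15,has); (21,16,has); (21,17,has)


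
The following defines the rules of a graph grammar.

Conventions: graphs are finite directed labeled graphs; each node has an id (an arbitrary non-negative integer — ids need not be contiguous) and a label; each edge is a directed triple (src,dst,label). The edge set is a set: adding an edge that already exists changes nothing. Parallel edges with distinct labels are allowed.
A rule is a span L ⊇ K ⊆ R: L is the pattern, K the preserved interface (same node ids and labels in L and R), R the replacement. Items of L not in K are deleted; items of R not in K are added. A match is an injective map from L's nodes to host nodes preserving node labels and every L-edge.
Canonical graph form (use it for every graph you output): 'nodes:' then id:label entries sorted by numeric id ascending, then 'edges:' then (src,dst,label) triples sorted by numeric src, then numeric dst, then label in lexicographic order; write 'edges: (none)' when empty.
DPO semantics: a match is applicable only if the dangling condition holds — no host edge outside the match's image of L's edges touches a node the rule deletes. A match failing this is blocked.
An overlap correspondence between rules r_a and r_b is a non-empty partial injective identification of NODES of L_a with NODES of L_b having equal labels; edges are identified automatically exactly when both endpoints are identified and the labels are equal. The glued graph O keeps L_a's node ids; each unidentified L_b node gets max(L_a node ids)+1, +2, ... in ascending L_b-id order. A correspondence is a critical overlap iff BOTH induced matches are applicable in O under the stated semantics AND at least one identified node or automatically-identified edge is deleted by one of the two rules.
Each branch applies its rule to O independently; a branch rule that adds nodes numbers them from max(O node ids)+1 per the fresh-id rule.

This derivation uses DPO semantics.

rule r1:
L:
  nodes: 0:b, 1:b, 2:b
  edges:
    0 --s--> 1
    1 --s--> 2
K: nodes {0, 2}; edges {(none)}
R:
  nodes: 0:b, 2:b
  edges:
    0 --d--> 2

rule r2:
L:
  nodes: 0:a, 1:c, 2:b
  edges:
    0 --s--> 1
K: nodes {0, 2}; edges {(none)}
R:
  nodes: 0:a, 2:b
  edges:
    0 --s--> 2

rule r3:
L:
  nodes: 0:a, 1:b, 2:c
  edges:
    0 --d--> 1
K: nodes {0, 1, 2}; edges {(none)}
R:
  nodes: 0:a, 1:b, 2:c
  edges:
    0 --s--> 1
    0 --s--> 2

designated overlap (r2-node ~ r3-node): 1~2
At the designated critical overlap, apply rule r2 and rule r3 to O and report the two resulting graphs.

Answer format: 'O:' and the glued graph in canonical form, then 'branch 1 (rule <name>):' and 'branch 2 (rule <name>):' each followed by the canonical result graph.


O:
nodes: 0:a, 1:c, 2:b, 3:a, 4:b
edges: (0,1,s); (3,4,d)
branch 1 (rule r2):
nodes: 0:a, 2:b, 3:a, 4:b
edges: (0,2,s); (3,4,d)
branch 2 (rule r3):
nodes: 0:a, 1:c, 2:b, 3:a, 4:b
edges: (0,1,s); (3,1,s); (3,4,s)


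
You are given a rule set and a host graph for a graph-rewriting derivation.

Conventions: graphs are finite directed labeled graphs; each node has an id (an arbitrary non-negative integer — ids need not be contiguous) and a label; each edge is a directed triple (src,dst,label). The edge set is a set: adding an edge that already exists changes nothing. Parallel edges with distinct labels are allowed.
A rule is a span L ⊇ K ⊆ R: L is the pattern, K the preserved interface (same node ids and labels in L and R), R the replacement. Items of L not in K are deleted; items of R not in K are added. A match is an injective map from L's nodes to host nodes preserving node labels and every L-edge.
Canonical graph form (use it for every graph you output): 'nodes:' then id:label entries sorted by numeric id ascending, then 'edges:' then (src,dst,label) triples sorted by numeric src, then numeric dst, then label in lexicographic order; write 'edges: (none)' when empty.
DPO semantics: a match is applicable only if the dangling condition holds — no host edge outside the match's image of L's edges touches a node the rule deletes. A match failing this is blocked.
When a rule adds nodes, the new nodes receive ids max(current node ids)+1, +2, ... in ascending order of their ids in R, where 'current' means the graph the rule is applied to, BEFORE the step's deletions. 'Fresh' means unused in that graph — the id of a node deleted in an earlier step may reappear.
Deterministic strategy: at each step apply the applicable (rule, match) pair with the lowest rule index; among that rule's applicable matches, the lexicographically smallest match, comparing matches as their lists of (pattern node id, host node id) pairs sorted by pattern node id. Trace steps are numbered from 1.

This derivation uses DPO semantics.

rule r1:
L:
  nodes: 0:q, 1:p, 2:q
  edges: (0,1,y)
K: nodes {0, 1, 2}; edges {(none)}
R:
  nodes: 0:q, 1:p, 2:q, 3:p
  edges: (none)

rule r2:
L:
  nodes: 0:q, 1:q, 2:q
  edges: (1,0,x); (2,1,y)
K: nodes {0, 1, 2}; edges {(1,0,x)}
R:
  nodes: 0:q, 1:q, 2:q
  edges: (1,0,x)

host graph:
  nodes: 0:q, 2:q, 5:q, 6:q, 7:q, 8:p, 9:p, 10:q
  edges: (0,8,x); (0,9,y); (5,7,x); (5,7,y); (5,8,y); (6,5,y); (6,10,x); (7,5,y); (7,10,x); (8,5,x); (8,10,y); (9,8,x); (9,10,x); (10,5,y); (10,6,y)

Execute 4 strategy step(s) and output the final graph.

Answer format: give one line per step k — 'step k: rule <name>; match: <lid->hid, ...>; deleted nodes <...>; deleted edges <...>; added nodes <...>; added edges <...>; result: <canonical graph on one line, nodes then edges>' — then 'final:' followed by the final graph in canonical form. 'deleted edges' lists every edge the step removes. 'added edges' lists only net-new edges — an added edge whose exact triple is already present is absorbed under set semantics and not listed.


step 1: rule r1; match: 0->0, 1->9, 2->2; deleted nodes (none); deleted edges (0,9,y); added nodes 11; added edges (none); result: nodes: 0:q, 2:q, 5:q, 6:q, 7:q, 8:p, 9:p, 10:q, 11:p edges: (0,8,x); (5,7,x); (5,7,y); (5,8,y); (6,5,y); (6,10,x); (7,5,y); (7,10,x); (8,5,x); (8,10,y); (9,8,x); (9,10,x); (10,5,y); (10,6,y)
step 2: rule r1; match: 0->5, 1->8, 2->0; deleted nodes (none); deleted edges (5,8,y); added nodes 12; added edges (none); result: nodes: 0:q, 2:q, 5:q, 6:q, 7:q, 8:p, 9:p, 10:q, 11:p, 12:p edges: (0,8,x); (5,7,x); (5,7,y); (6,5,y); (6,10,x); (7,5,y); (7,10,x); (8,5,x); (8,10,y); (9,8,x); (9,10,x); (10,5,y); (10,6,y)
step 3: rule r2; match: 0->7, 1->5, 2->6; deleted nodes (none); deleted edges (6,5,y); added nodes (none); added edges (none); result: nodes: 0:q, 2:q, 5:q, 6:q, 7:q, 8:p, 9:p, 10:q, 11:p, 12:p edges: (0,8,x); (5,7,x); (5,7,y); (6,10,x); (7,5,y); (7,10,x); (8,5,x); (8,10,y); (9,8,x); (9,10,x); (10,5,y); (10,6,y)
step 4: rule r2; match: 0->7, 1->5, 2->10; deleted nodes (none); deleted edges (10,5,y); added nodes (none); added edges (none); result: nodes: 0:q, 2:q, 5:q, 6:q, 7:q, 8:p, 9:p, 10:q, 11:p, 12:p edges: (0,8,x); (5,7,x); (5,7,y); (6,10,x); (7,5,y); (7,10,x); (8,5,x); (8,10,y); (9,8,x); (9,10,x); (10,6,y)
final:
nodes: 0:q, 2:q, 5:q, 6:q, 7:q, 8:p, 9:p, 10:q, 11:p, 12:p
edges: (0,8,x); (5,7,x); (5,7,y); (6,10,x); (7,5,y); (7,10,x); (8,5,x); (8,10,y); (9,8,x); (9,10,x); (10,6,y)


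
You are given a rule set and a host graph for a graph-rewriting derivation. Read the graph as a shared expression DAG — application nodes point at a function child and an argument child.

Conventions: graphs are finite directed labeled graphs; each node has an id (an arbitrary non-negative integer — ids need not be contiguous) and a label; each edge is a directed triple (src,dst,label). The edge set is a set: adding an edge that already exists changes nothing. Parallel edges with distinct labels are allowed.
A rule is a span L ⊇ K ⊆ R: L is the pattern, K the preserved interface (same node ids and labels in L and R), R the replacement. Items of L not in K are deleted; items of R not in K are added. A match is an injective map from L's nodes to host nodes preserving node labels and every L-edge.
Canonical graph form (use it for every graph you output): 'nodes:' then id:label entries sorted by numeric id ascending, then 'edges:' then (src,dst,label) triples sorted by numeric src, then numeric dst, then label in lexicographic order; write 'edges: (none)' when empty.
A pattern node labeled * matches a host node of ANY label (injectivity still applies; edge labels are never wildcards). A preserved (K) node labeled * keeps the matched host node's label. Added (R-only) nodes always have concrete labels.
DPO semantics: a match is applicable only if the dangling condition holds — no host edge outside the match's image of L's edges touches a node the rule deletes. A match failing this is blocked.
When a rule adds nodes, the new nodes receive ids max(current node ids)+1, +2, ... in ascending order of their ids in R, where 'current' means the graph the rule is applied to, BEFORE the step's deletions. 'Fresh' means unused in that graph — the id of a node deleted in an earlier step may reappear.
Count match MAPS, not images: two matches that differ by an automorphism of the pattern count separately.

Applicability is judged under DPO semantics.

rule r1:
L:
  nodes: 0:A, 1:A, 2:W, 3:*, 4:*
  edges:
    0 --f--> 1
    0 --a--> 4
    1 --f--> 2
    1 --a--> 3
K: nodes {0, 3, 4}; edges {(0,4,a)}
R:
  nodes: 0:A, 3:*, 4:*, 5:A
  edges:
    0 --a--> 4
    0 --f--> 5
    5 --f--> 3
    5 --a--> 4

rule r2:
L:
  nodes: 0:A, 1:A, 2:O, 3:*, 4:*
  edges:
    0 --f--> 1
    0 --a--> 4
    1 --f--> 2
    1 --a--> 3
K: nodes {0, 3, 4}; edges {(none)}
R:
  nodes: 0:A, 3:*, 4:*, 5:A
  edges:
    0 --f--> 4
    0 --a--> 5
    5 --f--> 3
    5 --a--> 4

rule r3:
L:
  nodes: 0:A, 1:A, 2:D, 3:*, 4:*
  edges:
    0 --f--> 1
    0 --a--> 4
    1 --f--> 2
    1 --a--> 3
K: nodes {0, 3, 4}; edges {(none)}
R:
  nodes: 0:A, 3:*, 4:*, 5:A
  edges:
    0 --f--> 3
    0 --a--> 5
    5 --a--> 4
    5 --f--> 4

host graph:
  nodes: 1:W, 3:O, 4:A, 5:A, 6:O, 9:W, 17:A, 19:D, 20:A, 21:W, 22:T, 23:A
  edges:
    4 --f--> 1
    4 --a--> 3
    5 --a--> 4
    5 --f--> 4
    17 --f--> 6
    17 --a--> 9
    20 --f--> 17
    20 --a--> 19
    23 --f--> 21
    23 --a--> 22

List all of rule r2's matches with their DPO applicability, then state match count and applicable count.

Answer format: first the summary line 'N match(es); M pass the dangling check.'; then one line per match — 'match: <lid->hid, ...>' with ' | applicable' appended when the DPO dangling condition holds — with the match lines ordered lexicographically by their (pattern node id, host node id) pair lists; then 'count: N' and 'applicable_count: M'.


1 match(es); 1 pass the dangling check.
match: 0->20, 1->17, 2->6, 3->9, 4->19 | applicable
count: 1
applicable_count: 1


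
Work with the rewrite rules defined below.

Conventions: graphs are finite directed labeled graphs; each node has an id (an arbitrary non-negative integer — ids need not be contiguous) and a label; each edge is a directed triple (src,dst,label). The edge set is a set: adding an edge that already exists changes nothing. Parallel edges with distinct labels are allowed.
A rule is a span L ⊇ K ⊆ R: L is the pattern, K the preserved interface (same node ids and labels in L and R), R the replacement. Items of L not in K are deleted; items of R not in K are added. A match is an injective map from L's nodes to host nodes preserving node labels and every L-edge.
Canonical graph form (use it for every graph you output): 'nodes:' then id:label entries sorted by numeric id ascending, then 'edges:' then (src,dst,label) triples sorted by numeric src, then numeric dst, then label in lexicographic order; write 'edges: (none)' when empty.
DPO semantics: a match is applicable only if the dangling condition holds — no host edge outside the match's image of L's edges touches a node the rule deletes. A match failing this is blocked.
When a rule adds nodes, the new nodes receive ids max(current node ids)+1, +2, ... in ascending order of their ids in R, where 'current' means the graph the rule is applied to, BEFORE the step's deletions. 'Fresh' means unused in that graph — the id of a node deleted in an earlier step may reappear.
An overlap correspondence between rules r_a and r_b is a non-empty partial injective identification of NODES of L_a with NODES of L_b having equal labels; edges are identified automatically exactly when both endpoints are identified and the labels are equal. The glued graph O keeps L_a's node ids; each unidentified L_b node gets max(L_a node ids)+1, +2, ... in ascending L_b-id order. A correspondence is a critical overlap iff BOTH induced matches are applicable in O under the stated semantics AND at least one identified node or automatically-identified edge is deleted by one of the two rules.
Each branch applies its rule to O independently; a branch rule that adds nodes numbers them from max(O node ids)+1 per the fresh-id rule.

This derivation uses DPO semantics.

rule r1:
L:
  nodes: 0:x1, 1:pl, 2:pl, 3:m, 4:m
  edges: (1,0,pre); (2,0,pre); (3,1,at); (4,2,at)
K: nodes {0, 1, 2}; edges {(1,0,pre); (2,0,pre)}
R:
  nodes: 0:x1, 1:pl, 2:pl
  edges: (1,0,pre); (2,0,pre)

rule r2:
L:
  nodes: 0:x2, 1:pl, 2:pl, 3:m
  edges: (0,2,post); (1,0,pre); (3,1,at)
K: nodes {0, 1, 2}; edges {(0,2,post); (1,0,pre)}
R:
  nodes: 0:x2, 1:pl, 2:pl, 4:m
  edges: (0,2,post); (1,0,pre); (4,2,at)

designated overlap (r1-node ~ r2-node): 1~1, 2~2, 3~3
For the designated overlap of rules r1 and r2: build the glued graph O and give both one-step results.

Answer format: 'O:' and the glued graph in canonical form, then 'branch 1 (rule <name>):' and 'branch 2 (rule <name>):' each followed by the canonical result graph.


O:
nodes: 0:x1, 1:pl, 2:pl, 3:m, 4:m, 5:x2
edges: (1,0,pre); (1,5,pre); (2,0,pre); (3,1,at); (4,2,at); (5,2,post)
branch 1 (rule r1):
nodes: 0:x1, 1:pl, 2:pl, 5:x2
edges: (1,0,pre); (1,5,pre); (2,0,pre); (5,2,post)
branch 2 (rule r2):
nodes: 0:x1, 1:pl, 2:pl, 4:m, 5:x2, 6:m
edges: (1,0,pre); (1,5,pre); (2,0,pre); (4,2,at); (5,2,post); (6,2,at)


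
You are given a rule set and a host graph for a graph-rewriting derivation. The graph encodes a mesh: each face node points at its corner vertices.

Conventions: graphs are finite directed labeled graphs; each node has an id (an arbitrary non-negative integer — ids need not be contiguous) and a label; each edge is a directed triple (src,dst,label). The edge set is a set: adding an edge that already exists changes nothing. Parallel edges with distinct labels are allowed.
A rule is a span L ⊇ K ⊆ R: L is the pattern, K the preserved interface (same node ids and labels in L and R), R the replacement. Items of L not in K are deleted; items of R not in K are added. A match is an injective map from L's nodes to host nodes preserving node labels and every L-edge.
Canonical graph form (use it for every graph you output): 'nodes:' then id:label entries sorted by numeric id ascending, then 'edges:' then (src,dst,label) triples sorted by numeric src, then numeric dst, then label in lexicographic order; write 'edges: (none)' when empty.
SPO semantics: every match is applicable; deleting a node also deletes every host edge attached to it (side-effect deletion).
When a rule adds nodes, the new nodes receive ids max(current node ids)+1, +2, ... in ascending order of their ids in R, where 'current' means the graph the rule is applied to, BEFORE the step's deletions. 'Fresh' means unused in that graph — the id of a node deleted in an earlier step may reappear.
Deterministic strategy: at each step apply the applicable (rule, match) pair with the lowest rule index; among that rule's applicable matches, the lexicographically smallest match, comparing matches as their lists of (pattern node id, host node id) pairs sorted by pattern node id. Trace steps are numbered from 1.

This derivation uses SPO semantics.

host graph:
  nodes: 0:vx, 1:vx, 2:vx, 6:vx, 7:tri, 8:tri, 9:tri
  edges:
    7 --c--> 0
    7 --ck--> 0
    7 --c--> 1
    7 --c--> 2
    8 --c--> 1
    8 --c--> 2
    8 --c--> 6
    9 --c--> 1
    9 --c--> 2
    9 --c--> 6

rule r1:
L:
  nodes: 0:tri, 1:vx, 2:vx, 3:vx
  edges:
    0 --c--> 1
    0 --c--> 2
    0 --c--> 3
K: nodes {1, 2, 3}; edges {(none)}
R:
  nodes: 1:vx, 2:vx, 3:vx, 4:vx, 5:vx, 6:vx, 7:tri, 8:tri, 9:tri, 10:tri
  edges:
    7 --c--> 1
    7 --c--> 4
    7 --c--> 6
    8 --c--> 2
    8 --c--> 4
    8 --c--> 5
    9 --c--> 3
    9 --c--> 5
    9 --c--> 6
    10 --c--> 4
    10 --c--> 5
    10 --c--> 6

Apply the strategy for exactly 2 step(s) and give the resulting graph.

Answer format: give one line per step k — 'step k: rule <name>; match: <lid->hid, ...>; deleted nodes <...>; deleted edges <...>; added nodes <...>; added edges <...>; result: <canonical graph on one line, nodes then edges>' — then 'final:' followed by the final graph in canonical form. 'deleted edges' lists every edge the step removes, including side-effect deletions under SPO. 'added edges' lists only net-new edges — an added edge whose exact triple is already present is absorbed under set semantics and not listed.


step 1: rule r1; match: 0->7, 1->0, 2->1, 3->2; deleted nodes 7; deleted edges (7,0,c); (7,0,ck); (7,1,c); (7,2,c); added nodes 10, 11, 12, 13, 14, 15, 16; added edges (13,0,c); (13,10,c); (13,12,c); (14,1,c); (14,10,c); (14,11,c); (15,2,c); (15,11,c); (15,12,c); (16,10,c); (16,11,c); (16,12,c); result: nodes: 0:vx, 1:vx, 2:vx, 6:vx, 8:tri, 9:tri, 10:vx, 11:vx, 12:vx, 13:tri, 14:tri, 15:tri, 16:tri edges: (8,1,c); (8,2,c); (8,6,c); (9,1,c); (9,2,c); (9,6,c); (13,0,c); (13,10,c); (13,12,c); (14,1,c); (14,10,c); (14,11,c); (15,2,c); (15,11,c); (15,12,c); (16,10,c); (16,11,c); (16,12,c)
step 2: rule r1; match: 0->8, 1->1, 2->2, 3->6; deleted nodes 8; deleted edges (8,1,c); (8,2,c); (8,6,c); added nodes 17, 18, 19, 20, 21, 22, 23; added edges (20,1,c); (20,17,c); (20,19,c); (21,2,c); (21,17,c); (21,18,c); (22,6,c); (22,18,c); (22,19,c); (23,17,c); (23,18,c); (23,19,c); result: nodes: 0:vx, 1:vx, 2:vx, 6:vx, 9:tri, 10:vx, 11:vx, 12:vx, 13:tri, 14:tri, 15:tri, 16:tri, 17:vx, 18:vx, 19:vx, 20:tri, 21:tri, 22:tri, 23:tri edges: (9,1,c); (9,2,c); (9,6,c); (13,0,c); (13,10,c); (13,12,c); (14,1,c); (14,10,c); (14,11,c); (15,2,c); (15,11,c); (15,12,c); (16,10,c); (16,11,c); (16,12,c); (20,1,c); (20,17,c); (20,19,c); (21,2,c); (21,17,c); (21,18,c); (22,6,c); (22,18,c); (22,19,c); (23,17,c); (23,18,c); (23,19,c)
final:
nodes: 0:vx, 1:vx, 2:vx, 6:vx, 9:tri, 10:vx, 11:vx, 12:vx, 13:tri, 14:tri, 15:tri, 16:tri, 17:vx, 18:vx, 19:vx, 20:tri, 21:tri, 22:tri, 23:tri
edges: (9,1,c); (9,2,c); (9,6,c); (13,0,c); (13,10,c); (13,12,c); (14,1,c); (14,10,c); (14,11,c); (15,2,c); (15,11,c); (15,12,c); (16,10,c); (16,11,c); (16,12,c); (20,1,c); (20,17,c); (20,19,c); (21,2,c); (21,17,c); (21,18,c); (22,6,c); (22,18,c); (22,19,c); (23,17,c); (23,18,c); (23,19,c)


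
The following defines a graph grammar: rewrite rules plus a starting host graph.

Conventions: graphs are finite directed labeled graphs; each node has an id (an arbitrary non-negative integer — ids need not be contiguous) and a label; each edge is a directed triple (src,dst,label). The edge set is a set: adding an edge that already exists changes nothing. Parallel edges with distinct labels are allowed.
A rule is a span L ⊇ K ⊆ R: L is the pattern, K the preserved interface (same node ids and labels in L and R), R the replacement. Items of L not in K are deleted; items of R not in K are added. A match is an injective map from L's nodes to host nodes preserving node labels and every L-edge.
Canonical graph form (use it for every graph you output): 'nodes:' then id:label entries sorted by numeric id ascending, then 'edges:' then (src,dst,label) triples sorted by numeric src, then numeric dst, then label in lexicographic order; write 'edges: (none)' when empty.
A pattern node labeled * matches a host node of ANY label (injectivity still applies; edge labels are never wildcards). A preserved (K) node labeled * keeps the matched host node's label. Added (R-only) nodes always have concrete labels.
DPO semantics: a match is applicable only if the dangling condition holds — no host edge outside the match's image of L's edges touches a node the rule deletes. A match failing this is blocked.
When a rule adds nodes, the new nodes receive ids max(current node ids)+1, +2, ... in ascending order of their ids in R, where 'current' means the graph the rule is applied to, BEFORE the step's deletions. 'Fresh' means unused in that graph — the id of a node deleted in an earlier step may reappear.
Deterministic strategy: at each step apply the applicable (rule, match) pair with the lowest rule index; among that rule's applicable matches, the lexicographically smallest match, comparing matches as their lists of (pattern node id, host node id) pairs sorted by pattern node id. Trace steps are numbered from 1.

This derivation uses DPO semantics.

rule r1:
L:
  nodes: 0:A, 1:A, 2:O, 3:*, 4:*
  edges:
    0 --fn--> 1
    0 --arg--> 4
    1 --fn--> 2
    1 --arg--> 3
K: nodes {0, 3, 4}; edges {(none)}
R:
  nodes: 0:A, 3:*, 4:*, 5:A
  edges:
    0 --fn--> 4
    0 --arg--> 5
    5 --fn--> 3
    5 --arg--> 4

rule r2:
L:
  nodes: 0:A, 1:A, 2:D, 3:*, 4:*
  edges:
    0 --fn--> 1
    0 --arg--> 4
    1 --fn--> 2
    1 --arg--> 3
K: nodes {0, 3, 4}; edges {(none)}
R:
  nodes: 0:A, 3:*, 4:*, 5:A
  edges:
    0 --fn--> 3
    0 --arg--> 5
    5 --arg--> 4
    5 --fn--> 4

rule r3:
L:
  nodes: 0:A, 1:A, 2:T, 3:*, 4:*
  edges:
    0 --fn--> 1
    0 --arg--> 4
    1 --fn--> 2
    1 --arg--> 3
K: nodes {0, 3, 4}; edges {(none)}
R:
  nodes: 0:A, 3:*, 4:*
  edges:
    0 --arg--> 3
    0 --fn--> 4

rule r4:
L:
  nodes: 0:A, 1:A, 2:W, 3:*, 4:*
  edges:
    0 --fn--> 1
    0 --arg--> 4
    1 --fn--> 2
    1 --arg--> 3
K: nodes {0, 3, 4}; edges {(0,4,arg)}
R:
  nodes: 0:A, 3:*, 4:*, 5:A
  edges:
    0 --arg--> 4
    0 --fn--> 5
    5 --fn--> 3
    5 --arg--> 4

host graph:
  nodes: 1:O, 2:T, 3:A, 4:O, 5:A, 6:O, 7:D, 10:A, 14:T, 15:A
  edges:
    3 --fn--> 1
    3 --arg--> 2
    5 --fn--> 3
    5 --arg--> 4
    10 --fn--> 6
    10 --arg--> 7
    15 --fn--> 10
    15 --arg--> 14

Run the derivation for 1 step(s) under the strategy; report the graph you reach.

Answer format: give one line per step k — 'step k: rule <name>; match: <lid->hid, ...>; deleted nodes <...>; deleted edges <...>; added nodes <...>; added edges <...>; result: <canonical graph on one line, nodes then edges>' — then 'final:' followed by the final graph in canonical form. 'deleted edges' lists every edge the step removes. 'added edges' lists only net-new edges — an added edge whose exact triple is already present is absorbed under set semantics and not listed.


step 1: rule r1; match: 0->5, 1->3, 2->1, 3->2, 4->4; deleted nodes 1, 3; deleted edges (3,1,fn); (3,2,arg); (5,3,fn); (5,4,arg); added nodes 16; added edges (5,4,fn); (5,16,arg); (16,2,fn); (16,4,arg); result: nodes: 2:T, 4:O, 5:A, 6:O, 7:D, 10:A, 14:T, 15:A, 16:A edges: (5,4,fn); (5,16,arg); (10,6,fn); (10,7,arg); (15,10,fn); (15,14,arg); (16,2,fn); (16,4,arg)
final:
nodes: 2:T, 4:O, 5:A, 6:O, 7:D, 10:A, 14:T, 15:A, 16:A
edges: (5,4,fn); (5,16,arg); (10,6,fn); (10,7,arg); (15,10,fn); (15,14,arg); (16,2,fn); (16,4,arg)


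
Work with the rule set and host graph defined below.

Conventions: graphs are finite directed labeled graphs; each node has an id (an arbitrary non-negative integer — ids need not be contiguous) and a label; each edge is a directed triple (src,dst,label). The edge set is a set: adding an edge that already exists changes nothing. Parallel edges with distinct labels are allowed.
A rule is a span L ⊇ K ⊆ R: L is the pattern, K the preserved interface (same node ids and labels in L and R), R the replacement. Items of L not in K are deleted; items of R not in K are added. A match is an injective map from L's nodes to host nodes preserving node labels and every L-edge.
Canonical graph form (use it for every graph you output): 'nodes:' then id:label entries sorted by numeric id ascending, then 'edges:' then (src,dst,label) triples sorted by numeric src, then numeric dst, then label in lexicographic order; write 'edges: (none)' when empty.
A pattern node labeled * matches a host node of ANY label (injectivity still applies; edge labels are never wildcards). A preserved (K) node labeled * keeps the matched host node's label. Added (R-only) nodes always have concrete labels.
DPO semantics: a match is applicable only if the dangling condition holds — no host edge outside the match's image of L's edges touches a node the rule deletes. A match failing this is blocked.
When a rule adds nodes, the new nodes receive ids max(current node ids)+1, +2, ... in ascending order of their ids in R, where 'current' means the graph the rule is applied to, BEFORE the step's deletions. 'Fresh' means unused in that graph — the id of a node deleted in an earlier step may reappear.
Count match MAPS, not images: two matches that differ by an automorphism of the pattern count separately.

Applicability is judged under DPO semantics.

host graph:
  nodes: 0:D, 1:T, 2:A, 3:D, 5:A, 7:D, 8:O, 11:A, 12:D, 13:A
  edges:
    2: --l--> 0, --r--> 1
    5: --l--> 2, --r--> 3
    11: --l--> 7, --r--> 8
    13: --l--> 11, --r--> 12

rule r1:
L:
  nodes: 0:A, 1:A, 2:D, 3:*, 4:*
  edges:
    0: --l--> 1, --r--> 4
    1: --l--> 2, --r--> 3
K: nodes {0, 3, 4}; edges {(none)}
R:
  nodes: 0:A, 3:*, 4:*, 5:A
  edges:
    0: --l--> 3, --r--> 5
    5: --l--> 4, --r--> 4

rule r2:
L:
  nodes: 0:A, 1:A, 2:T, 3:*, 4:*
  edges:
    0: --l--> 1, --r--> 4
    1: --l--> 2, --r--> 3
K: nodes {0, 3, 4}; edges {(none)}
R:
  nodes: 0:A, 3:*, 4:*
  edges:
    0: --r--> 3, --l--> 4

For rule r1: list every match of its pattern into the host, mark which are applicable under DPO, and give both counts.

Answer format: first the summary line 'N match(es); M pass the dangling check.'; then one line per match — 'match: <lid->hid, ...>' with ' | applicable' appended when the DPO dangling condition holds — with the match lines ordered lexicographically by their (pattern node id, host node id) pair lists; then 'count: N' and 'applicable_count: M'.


2 match(es); 2 pass the dangling check.
match: 0->5, 1->2, 2->0, 3->1, 4->3 | applicable
match: 0->13, 1->11, 2->7, 3->8, 4->12 | applicable
count: 2
applicable_count: 2


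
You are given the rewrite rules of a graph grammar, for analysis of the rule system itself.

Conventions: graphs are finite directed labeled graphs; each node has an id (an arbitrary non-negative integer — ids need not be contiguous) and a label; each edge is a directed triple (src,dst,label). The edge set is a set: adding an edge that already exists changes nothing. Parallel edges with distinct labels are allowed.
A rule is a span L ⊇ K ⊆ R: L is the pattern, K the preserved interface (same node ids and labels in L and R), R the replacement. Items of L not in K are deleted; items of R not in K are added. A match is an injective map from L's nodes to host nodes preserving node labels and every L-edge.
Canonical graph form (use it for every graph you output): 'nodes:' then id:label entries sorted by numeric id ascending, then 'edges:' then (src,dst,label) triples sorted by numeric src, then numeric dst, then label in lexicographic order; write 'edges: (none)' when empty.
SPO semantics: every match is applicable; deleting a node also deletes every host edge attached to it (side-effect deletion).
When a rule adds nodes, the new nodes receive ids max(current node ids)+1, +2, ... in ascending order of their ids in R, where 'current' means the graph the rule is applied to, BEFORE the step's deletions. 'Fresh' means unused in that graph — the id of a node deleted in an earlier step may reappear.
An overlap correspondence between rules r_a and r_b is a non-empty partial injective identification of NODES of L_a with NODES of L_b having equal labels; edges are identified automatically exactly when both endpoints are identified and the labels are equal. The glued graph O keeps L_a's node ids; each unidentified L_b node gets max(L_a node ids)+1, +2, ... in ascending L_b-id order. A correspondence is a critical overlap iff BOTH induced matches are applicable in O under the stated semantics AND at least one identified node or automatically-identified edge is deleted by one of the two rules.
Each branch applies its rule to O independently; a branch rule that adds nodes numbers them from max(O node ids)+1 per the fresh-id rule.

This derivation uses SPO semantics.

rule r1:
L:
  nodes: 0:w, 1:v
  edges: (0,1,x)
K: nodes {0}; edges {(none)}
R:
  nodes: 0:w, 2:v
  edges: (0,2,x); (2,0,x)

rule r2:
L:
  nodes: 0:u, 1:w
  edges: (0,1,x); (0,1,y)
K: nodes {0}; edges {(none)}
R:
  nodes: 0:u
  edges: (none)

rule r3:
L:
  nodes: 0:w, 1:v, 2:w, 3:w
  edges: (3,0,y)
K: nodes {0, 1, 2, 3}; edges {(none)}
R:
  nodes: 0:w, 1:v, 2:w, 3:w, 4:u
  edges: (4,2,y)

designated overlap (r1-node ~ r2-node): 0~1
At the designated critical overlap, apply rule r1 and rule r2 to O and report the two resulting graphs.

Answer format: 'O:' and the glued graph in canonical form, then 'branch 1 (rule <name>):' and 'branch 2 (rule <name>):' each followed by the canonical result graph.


O:
nodes: 0:w, 1:v, 2:u
edges: (0,1,x); (2,0,x); (2,0,y)
branch 1 (rule r1):
nodes: 0:w, 2:u, 3:v
edges: (0,3,x); (2,0,x); (2,0,y); (3,0,x)
branch 2 (rule r2):
nodes: 1:v, 2:u
edges: (none)


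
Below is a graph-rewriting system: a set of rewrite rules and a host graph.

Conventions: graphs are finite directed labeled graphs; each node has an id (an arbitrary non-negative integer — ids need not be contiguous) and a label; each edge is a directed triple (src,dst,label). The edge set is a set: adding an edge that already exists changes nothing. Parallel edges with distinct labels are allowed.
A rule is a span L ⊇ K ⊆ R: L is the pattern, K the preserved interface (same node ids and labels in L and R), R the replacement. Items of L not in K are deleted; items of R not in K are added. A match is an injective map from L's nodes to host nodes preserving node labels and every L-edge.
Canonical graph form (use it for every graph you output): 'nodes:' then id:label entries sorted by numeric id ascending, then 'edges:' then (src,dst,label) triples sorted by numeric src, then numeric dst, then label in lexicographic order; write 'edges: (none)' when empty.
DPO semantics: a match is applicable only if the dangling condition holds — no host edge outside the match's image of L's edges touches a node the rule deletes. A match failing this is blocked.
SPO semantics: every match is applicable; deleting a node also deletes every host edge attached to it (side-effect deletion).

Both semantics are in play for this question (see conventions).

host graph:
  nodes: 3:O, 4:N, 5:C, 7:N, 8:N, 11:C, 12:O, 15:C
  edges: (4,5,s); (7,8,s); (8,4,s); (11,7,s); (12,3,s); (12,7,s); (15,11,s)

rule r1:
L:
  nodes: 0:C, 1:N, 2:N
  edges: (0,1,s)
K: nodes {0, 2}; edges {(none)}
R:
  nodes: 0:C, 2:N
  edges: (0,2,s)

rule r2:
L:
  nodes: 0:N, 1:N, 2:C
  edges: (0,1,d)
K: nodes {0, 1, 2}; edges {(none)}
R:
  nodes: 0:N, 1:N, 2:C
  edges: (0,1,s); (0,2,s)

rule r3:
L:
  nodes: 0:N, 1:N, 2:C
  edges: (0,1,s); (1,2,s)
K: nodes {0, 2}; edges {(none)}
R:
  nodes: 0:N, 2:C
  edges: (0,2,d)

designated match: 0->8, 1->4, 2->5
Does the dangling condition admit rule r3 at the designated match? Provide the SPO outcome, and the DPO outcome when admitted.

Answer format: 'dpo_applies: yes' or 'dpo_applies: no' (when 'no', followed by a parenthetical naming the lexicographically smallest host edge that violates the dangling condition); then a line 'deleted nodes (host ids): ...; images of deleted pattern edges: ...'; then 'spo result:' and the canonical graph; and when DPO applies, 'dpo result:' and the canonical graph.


dpo_applies: yes
deleted nodes (host ids): 4; images of deleted pattern edges: (4,5,s); (8,4,s)
spo result:
nodes: 3:O, 5:C, 7:N, 8:N, 11:C, 12:O, 15:C
edges: (7,8,s); (8,5,d); (11,7,s); (12,3,s); (12,7,s); (15,11,s)
dpo result:
nodes: 3:O, 5:C, 7:N, 8:N, 11:C, 12:O, 15:C
edges: (7,8,s); (8,5,d); (11,7,s); (12,3,s); (12,7,s); (15,11,s)


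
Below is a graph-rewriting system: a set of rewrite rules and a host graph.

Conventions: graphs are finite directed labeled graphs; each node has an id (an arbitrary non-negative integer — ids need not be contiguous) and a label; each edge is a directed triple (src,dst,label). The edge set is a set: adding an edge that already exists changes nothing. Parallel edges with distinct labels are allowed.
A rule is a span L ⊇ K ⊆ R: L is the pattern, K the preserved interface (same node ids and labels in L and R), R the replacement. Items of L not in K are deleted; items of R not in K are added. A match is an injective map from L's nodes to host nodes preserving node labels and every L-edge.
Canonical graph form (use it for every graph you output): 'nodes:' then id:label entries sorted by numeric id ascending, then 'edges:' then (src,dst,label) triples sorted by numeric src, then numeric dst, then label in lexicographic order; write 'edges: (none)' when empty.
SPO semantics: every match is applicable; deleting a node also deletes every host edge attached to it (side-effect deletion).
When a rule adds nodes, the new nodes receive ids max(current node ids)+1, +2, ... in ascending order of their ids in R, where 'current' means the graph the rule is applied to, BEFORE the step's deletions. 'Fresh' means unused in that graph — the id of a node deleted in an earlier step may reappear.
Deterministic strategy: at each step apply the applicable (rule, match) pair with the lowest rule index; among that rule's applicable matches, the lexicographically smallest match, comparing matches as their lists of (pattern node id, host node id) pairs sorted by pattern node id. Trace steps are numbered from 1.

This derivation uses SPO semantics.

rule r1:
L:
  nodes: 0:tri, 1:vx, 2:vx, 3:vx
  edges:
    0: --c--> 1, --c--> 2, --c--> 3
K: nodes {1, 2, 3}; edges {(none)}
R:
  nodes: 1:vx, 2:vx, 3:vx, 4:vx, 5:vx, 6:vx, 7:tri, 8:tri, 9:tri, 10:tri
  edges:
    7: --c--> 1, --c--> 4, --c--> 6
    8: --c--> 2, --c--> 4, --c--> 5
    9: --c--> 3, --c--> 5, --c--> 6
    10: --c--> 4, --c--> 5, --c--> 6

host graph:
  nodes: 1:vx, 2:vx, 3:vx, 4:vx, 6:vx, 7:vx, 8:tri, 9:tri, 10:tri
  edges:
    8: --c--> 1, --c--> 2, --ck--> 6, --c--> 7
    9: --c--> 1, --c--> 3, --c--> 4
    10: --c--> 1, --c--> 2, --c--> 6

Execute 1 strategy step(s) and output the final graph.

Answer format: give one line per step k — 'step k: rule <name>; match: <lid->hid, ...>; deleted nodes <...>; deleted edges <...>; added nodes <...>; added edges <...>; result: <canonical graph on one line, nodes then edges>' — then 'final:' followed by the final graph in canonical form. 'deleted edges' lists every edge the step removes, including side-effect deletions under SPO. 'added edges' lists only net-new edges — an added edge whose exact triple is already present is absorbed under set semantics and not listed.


step 1: rule r1; match: 0->8, 1->1, 2->2, 3->7; deleted nodes 8; deleted edges (8,1,c); (8,2,c); (8,6,ck); (8,7,c); added nodes 11, 12, 13, 14, 15, 16, 17; added edges (14,1,c); (14,11,c); (14,13,c); (15,2,c); (15,11,c); (15,12,c); (16,7,c); (16,12,c); (16,13,c); (17,11,c); (17,12,c); (17,13,c); result: nodes: 1:vx, 2:vx, 3:vx, 4:vx, 6:vx, 7:vx, 9:tri, 10:tri, 11:vx, 12:vx, 13:vx, 14:tri, 15:tri, 16:tri, 17:tri edges: (9,1,c); (9,3,c); (9,4,c); (10,1,c); (10,2,c); (10,6,c); (14,1,c); (14,11,c); (14,13,c); (15,2,c); (15,11,c); (15,12,c); (16,7,c); (16,12,c); (16,13,c); (17,11,c); (17,12,c); (17,13,c)
final:
nodes: 1:vx, 2:vx, 3:vx, 4:vx, 6:vx, 7:vx, 9:tri, 10:tri, 11:vx, 12:vx, 13:vx, 14:tri, 15:tri, 16:tri, 17:tri
edges: (9,1,c); (9,3,c); (9,4,c); (10,1,c); (10,2,c); (10,6,c); (14,1,c); (14,11,c); (14,13,c); (15,2,c); (15,11,c); (15,12,c); (16,7,c); (16,12,c); (16,13,c); (17,11,c); (17,12,c); (17,13,c)
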